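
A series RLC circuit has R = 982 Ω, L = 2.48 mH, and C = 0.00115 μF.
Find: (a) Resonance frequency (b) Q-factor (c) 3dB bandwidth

Step 1 — Resonance: ω₀ = 1/√(LC) = 1/√(0.00248·1.15e-09) = 5.921e+05 rad/s.
Step 2 — f₀ = ω₀/(2π) = 9.424e+04 Hz.
Step 3 — Series Q: Q = ω₀L/R = 5.921e+05·0.00248/982 = 1.495.
Step 4 — Bandwidth: Δω = ω₀/Q = 3.96e+05 rad/s; BW = Δω/(2π) = 6.302e+04 Hz.

(a) f₀ = 9.424e+04 Hz  (b) Q = 1.495  (c) BW = 6.302e+04 Hz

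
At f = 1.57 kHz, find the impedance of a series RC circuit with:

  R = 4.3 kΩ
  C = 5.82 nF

Step 1 — Angular frequency: ω = 2π·f = 2π·1570 = 9865 rad/s.
Step 2 — Component impedances:
  R: Z = R = 4300 Ω
  C: Z = 1/(jωC) = -j/(ω·C) = 0 - j1.742e+04 Ω
Step 3 — Series combination: Z_total = R + C = 4300 - j1.742e+04 Ω = 1.794e+04∠-76.1° Ω.

Z = 4300 - j1.742e+04 Ω = 1.794e+04∠-76.1° Ω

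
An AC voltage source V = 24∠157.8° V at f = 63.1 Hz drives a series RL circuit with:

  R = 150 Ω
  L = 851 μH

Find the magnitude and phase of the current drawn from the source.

Step 1 — Angular frequency: ω = 2π·f = 2π·63.1 = 396.5 rad/s.
Step 2 — Component impedances:
  R: Z = R = 150 Ω
  L: Z = jωL = j·396.5·0.000851 = 0 + j0.3374 Ω
Step 3 — Series combination: Z_total = R + L = 150 + j0.3374 Ω = 150∠0.1° Ω.
Step 4 — Source phasor: V = 24∠157.8° V = -22.22 + j9.068 V.
Step 5 — Ohm's law: I = V / Z_total = (-22.22 + j9.068) / (150 + j0.3374) = -0.148 + j0.06079 A.
Step 6 — Convert to polar: |I| = 0.16 A, ∠I = 157.7°.

I = 0.16∠157.7° A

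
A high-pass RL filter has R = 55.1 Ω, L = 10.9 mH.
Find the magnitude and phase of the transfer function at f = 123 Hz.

Step 1 — Angular frequency: ω = 2π·123 = 772.8 rad/s.
Step 2 — Transfer function: H(jω) = jωL/(R + jωL).
Step 3 — Numerator jωL = j·8.424; denominator R + jωL = 55.1 + j8.424.
Step 4 — H = 0.02284 + j0.1494.
Step 5 — Magnitude: |H| = 0.1511 (-16.4 dB); phase: φ = 81.3°.

|H| = 0.1511 (-16.4 dB), φ = 81.3°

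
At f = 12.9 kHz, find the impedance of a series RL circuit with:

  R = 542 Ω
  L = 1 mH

Step 1 — Angular frequency: ω = 2π·f = 2π·1.29e+04 = 8.105e+04 rad/s.
Step 2 — Component impedances:
  R: Z = R = 542 Ω
  L: Z = jωL = j·8.105e+04·0.001 = 0 + j81.05 Ω
Step 3 — Series combination: Z_total = R + L = 542 + j81.05 Ω = 548∠8.5° Ω.

Z = 542 + j81.05 Ω = 548∠8.5° Ω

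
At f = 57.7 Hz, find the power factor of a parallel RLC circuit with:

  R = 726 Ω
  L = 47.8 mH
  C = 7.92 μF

Step 1 — Angular frequency: ω = 2π·f = 2π·57.7 = 362.5 rad/s.
Step 2 — Component impedances:
  R: Z = R = 726 Ω
  L: Z = jωL = j·362.5·0.0478 = 0 + j17.33 Ω
  C: Z = 1/(jωC) = -j/(ω·C) = 0 - j348.3 Ω
Step 3 — Parallel combination: 1/Z_total = 1/R + 1/L + 1/C; Z_total = 0.4578 + j18.23 Ω = 18.23∠88.6° Ω.
Step 4 — Power factor: PF = cos(φ) = Re(Z)/|Z| = 0.4578/18.23 = 0.02511.
Step 5 — Type: Im(Z) = 18.23 ⇒ lagging (phase φ = 88.6°).

PF = 0.02511 (lagging, φ = 88.6°)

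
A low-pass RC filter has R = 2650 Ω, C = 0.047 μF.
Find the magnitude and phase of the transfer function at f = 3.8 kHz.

Step 1 — Angular frequency: ω = 2π·3800 = 2.388e+04 rad/s.
Step 2 — Transfer function: H(jω) = 1/(1 + jωRC).
Step 3 — Denominator: 1 + jωRC = 1 + j·2.388e+04·2650·4.7e-08 = 1 + j2.974.
Step 4 — H = 0.1016 - j0.3021.
Step 5 — Magnitude: |H| = 0.3187 (-9.9 dB); phase: φ = -71.4°.

|H| = 0.3187 (-9.9 dB), φ = -71.4°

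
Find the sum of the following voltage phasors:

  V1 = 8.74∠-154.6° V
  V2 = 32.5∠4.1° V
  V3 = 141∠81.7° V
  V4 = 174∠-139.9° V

Step 1 — Convert each phasor to rectangular form:
  V1 = 8.74·(cos(-154.6°) + j·sin(-154.6°)) = -7.895 - j3.749 V
  V2 = 32.5·(cos(4.1°) + j·sin(4.1°)) = 32.42 + j2.324 V
  V3 = 141·(cos(81.7°) + j·sin(81.7°)) = 20.35 + j139.5 V
  V4 = 174·(cos(-139.9°) + j·sin(-139.9°)) = -133.1 - j112.1 V
Step 2 — Sum components: V_total = -88.22 + j26.02 V.
Step 3 — Convert to polar: |V_total| = 91.98 V, ∠V_total = 163.6°.

V_total = 91.98∠163.6° V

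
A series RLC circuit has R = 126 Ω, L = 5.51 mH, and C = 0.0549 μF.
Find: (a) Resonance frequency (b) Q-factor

Step 1 — Resonance condition Im(Z)=0 gives ω₀ = 1/√(LC).
Step 2 — ω₀ = 1/√(0.00551·5.49e-08) = 5.75e+04 rad/s.
Step 3 — f₀ = ω₀/(2π) = 9151 Hz.
Step 4 — Series Q: Q = ω₀L/R = 5.75e+04·0.00551/126 = 2.514.

(a) f₀ = 9151 Hz  (b) Q = 2.514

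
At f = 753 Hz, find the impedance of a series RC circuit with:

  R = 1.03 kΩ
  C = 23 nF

Step 1 — Angular frequency: ω = 2π·f = 2π·753 = 4731 rad/s.
Step 2 — Component impedances:
  R: Z = R = 1030 Ω
  C: Z = 1/(jωC) = -j/(ω·C) = 0 - j9190 Ω
Step 3 — Series combination: Z_total = R + C = 1030 - j9190 Ω = 9247∠-83.6° Ω.

Z = 1030 - j9190 Ω = 9247∠-83.6° Ω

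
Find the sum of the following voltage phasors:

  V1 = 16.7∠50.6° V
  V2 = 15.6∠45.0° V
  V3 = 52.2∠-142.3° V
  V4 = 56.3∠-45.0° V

Step 1 — Convert each phasor to rectangular form:
  V1 = 16.7·(cos(50.6°) + j·sin(50.6°)) = 10.6 + j12.9 V
  V2 = 15.6·(cos(45.0°) + j·sin(45.0°)) = 11.03 + j11.03 V
  V3 = 52.2·(cos(-142.3°) + j·sin(-142.3°)) = -41.3 - j31.92 V
  V4 = 56.3·(cos(-45.0°) + j·sin(-45.0°)) = 39.81 - j39.81 V
Step 2 — Sum components: V_total = 20.14 - j47.8 V.
Step 3 — Convert to polar: |V_total| = 51.87 V, ∠V_total = -67.2°.

V_total = 51.87∠-67.2° V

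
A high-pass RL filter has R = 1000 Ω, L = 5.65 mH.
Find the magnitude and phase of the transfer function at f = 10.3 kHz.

Step 1 — Angular frequency: ω = 2π·1.03e+04 = 6.472e+04 rad/s.
Step 2 — Transfer function: H(jω) = jωL/(R + jωL).
Step 3 — Numerator jωL = j·365.6; denominator R + jωL = 1000 + j365.6.
Step 4 — H = 0.1179 + j0.3225.
Step 5 — Magnitude: |H| = 0.3434 (-9.3 dB); phase: φ = 69.9°.

|H| = 0.3434 (-9.3 dB), φ = 69.9°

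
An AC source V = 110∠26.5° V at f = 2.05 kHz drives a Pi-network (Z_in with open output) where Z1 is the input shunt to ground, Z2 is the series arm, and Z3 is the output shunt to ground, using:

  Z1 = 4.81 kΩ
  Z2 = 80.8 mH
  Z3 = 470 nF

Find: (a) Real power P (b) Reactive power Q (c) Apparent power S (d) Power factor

Step 1 — Angular frequency: ω = 2π·f = 2π·2050 = 1.288e+04 rad/s.
Step 2 — Component impedances:
  Z1: Z = R = 4810 Ω
  Z2: Z = jωL = j·1.288e+04·0.0808 = 0 + j1041 Ω
  Z3: Z = 1/(jωC) = -j/(ω·C) = 0 - j165.2 Ω
Step 3 — With open output, the series arm Z2 and the output shunt Z3 appear in series to ground: Z2 + Z3 = 0 + j875.6 Ω.
Step 4 — Parallel with input shunt Z1: Z_in = Z1 || (Z2 + Z3) = 154.3 + j847.5 Ω = 861.4∠79.7° Ω.
Step 5 — Source phasor: V = 110∠26.5° V = 98.44 + j49.08 V.
Step 6 — Current: I = V / Z = 0.07652 - j0.1022 A = 0.1277∠-53.2° A.
Step 7 — Complex power: S = V·I* = 2.516 + j13.82 VA.
Step 8 — Real power: P = Re(S) = 2.516 W.
Step 9 — Reactive power: Q = Im(S) = 13.82 VAR.
Step 10 — Apparent power: |S| = 14.05 VA.
Step 11 — Power factor: PF = P/|S| = 0.1791 (lagging).

(a) P = 2.516 W  (b) Q = 13.82 VAR  (c) S = 14.05 VA  (d) PF = 0.1791 (lagging)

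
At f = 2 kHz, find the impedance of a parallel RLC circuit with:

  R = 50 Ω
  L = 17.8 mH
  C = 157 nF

Step 1 — Angular frequency: ω = 2π·f = 2π·2000 = 1.257e+04 rad/s.
Step 2 — Component impedances:
  R: Z = R = 50 Ω
  L: Z = jωL = j·1.257e+04·0.0178 = 0 + j223.7 Ω
  C: Z = 1/(jωC) = -j/(ω·C) = 0 - j506.9 Ω
Step 3 — Parallel combination: 1/Z_total = 1/R + 1/L + 1/C; Z_total = 49.23 + j6.148 Ω = 49.61∠7.1° Ω.

Z = 49.23 + j6.148 Ω = 49.61∠7.1° Ω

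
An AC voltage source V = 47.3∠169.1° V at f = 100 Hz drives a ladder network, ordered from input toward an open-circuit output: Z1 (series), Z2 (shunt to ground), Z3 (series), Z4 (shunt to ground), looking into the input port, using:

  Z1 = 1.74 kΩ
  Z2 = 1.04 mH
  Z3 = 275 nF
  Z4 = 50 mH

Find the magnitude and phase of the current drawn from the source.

Step 1 — Angular frequency: ω = 2π·f = 2π·100 = 628.3 rad/s.
Step 2 — Component impedances:
  Z1: Z = R = 1740 Ω
  Z2: Z = jωL = j·628.3·0.00104 = 0 + j0.6535 Ω
  Z3: Z = 1/(jωC) = -j/(ω·C) = 0 - j5787 Ω
  Z4: Z = jωL = j·628.3·0.05 = 0 + j31.42 Ω
Step 3 — Ladder network (open output): work backward from the far end, alternating series and parallel combinations. Z_in = 1740 + j0.6535 Ω = 1740∠0.0° Ω.
Step 4 — Source phasor: V = 47.3∠169.1° V = -46.45 + j8.944 V.
Step 5 — Ohm's law: I = V / Z_total = (-46.45 + j8.944) / (1740 + j0.6535) = -0.02669 + j0.00515 A.
Step 6 — Convert to polar: |I| = 0.02718 A, ∠I = 169.1°.

I = 0.02718∠169.1° A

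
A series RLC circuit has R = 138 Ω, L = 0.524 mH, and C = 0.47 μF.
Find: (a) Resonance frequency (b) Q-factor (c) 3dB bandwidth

Step 1 — Resonance condition Im(Z)=0 gives ω₀ = 1/√(LC).
Step 2 — ω₀ = 1/√(0.000524·4.7e-07) = 6.372e+04 rad/s.
Step 3 — f₀ = ω₀/(2π) = 1.014e+04 Hz.
Step 4 — Series Q: Q = ω₀L/R = 6.372e+04·0.000524/138 = 0.242.
Step 5 — 3dB bandwidth: Δω = ω₀/Q = 2.634e+05 rad/s; BW = Δω/(2π) = 4.191e+04 Hz.

(a) f₀ = 1.014e+04 Hz  (b) Q = 0.242  (c) BW = 4.191e+04 Hz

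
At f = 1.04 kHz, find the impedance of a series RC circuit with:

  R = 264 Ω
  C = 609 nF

Step 1 — Angular frequency: ω = 2π·f = 2π·1040 = 6535 rad/s.
Step 2 — Component impedances:
  R: Z = R = 264 Ω
  C: Z = 1/(jωC) = -j/(ω·C) = 0 - j251.3 Ω
Step 3 — Series combination: Z_total = R + C = 264 - j251.3 Ω = 364.5∠-43.6° Ω.

Z = 264 - j251.3 Ω = 364.5∠-43.6° Ω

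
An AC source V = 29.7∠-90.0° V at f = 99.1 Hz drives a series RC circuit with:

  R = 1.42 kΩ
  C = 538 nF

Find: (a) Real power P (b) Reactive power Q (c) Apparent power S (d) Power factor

Step 1 — Angular frequency: ω = 2π·f = 2π·99.1 = 622.7 rad/s.
Step 2 — Component impedances:
  R: Z = R = 1420 Ω
  C: Z = 1/(jωC) = -j/(ω·C) = 0 - j2985 Ω
Step 3 — Series combination: Z_total = R + C = 1420 - j2985 Ω = 3306∠-64.6° Ω.
Step 4 — Source phasor: V = 29.7∠-90.0° V = 0 - j29.7 V.
Step 5 — Current: I = V / Z = 0.008113 - j0.003859 A = 0.008985∠-25.4° A.
Step 6 — Complex power: S = V·I* = 0.1146 - j0.241 VA.
Step 7 — Real power: P = Re(S) = 0.1146 W.
Step 8 — Reactive power: Q = Im(S) = -0.241 VAR.
Step 9 — Apparent power: |S| = 0.2668 VA.
Step 10 — Power factor: PF = P/|S| = 0.4296 (leading).

(a) P = 0.1146 W  (b) Q = -0.241 VAR  (c) S = 0.2668 VA  (d) PF = 0.4296 (leading)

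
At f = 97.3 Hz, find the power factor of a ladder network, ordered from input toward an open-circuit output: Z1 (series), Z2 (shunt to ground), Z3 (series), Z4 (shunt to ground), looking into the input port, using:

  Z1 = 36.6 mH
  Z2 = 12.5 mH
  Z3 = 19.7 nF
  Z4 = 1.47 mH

Step 1 — Angular frequency: ω = 2π·f = 2π·97.3 = 611.4 rad/s.
Step 2 — Component impedances:
  Z1: Z = jωL = j·611.4·0.0366 = 0 + j22.38 Ω
  Z2: Z = jωL = j·611.4·0.0125 = 0 + j7.642 Ω
  Z3: Z = 1/(jωC) = -j/(ω·C) = 0 - j8.303e+04 Ω
  Z4: Z = jωL = j·611.4·0.00147 = 0 + j0.8987 Ω
Step 3 — Ladder network (open output): work backward from the far end, alternating series and parallel combinations. Z_in = 0 + j30.02 Ω = 30.02∠90.0° Ω.
Step 4 — Power factor: PF = cos(φ) = Re(Z)/|Z| = 0/30.02 = 0.
Step 5 — Type: Im(Z) = 30.02 ⇒ lagging (phase φ = 90.0°).

PF = 0 (lagging, φ = 90.0°)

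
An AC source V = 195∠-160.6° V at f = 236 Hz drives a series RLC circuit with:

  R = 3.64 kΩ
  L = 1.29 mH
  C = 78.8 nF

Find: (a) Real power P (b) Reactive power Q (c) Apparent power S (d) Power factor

Step 1 — Angular frequency: ω = 2π·f = 2π·236 = 1483 rad/s.
Step 2 — Component impedances:
  R: Z = R = 3640 Ω
  L: Z = jωL = j·1483·0.00129 = 0 + j1.913 Ω
  C: Z = 1/(jωC) = -j/(ω·C) = 0 - j8558 Ω
Step 3 — Series combination: Z_total = R + L + C = 3640 - j8556 Ω = 9298∠-67.0° Ω.
Step 4 — Source phasor: V = 195∠-160.6° V = -183.9 - j64.77 V.
Step 5 — Current: I = V / Z = -0.001334 - j0.02093 A = 0.02097∠-93.6° A.
Step 6 — Complex power: S = V·I* = 1.601 - j3.763 VA.
Step 7 — Real power: P = Re(S) = 1.601 W.
Step 8 — Reactive power: Q = Im(S) = -3.763 VAR.
Step 9 — Apparent power: |S| = 4.089 VA.
Step 10 — Power factor: PF = P/|S| = 0.3915 (leading).

(a) P = 1.601 W  (b) Q = -3.763 VAR  (c) S = 4.089 VA  (d) PF = 0.3915 (leading)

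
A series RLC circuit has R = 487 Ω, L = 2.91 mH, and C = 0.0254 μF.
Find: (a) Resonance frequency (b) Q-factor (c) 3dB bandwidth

Step 1 — Resonance: ω₀ = 1/√(LC) = 1/√(0.00291·2.54e-08) = 1.163e+05 rad/s.
Step 2 — f₀ = ω₀/(2π) = 1.851e+04 Hz.
Step 3 — Series Q: Q = ω₀L/R = 1.163e+05·0.00291/487 = 0.695.
Step 4 — Bandwidth: Δω = ω₀/Q = 1.674e+05 rad/s; BW = Δω/(2π) = 2.664e+04 Hz.

(a) f₀ = 1.851e+04 Hz  (b) Q = 0.695  (c) BW = 2.664e+04 Hz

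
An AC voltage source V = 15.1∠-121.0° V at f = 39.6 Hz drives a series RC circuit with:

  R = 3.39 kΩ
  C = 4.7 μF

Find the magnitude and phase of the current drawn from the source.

Step 1 — Angular frequency: ω = 2π·f = 2π·39.6 = 248.8 rad/s.
Step 2 — Component impedances:
  R: Z = R = 3390 Ω
  C: Z = 1/(jωC) = -j/(ω·C) = 0 - j855.1 Ω
Step 3 — Series combination: Z_total = R + C = 3390 - j855.1 Ω = 3496∠-14.2° Ω.
Step 4 — Source phasor: V = 15.1∠-121.0° V = -7.777 - j12.94 V.
Step 5 — Ohm's law: I = V / Z_total = (-7.777 - j12.94) / (3390 - j855.1) = -0.001251 - j0.004134 A.
Step 6 — Convert to polar: |I| = 0.004319 A, ∠I = -106.8°.

I = 0.004319∠-106.8° A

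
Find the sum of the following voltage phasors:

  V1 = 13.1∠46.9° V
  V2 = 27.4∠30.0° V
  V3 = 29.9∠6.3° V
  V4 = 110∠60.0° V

Step 1 — Convert each phasor to rectangular form:
  V1 = 13.1·(cos(46.9°) + j·sin(46.9°)) = 8.951 + j9.565 V
  V2 = 27.4·(cos(30.0°) + j·sin(30.0°)) = 23.73 + j13.7 V
  V3 = 29.9·(cos(6.3°) + j·sin(6.3°)) = 29.72 + j3.281 V
  V4 = 110·(cos(60.0°) + j·sin(60.0°)) = 55 + j95.26 V
Step 2 — Sum components: V_total = 117.4 + j121.8 V.
Step 3 — Convert to polar: |V_total| = 169.2 V, ∠V_total = 46.1°.

V_total = 169.2∠46.1° V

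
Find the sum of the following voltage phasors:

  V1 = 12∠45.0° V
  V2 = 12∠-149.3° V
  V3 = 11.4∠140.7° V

Step 1 — Convert each phasor to rectangular form:
  V1 = 12·(cos(45.0°) + j·sin(45.0°)) = 8.485 + j8.485 V
  V2 = 12·(cos(-149.3°) + j·sin(-149.3°)) = -10.32 - j6.127 V
  V3 = 11.4·(cos(140.7°) + j·sin(140.7°)) = -8.822 + j7.221 V
Step 2 — Sum components: V_total = -10.65 + j9.579 V.
Step 3 — Convert to polar: |V_total| = 14.33 V, ∠V_total = 138.0°.

V_total = 14.33∠138.0° V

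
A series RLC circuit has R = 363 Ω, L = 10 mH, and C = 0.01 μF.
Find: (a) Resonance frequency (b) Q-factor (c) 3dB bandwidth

Step 1 — Resonance condition Im(Z)=0 gives ω₀ = 1/√(LC).
Step 2 — ω₀ = 1/√(0.01·1e-08) = 1e+05 rad/s.
Step 3 — f₀ = ω₀/(2π) = 1.592e+04 Hz.
Step 4 — Series Q: Q = ω₀L/R = 1e+05·0.01/363 = 2.755.
Step 5 — 3dB bandwidth: Δω = ω₀/Q = 3.63e+04 rad/s; BW = Δω/(2π) = 5777 Hz.

(a) f₀ = 1.592e+04 Hz  (b) Q = 2.755  (c) BW = 5777 Hz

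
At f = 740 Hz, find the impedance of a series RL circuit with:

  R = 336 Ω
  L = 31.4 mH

Step 1 — Angular frequency: ω = 2π·f = 2π·740 = 4650 rad/s.
Step 2 — Component impedances:
  R: Z = R = 336 Ω
  L: Z = jωL = j·4650·0.0314 = 0 + j146 Ω
Step 3 — Series combination: Z_total = R + L = 336 + j146 Ω = 366.3∠23.5° Ω.

Z = 336 + j146 Ω = 366.3∠23.5° Ω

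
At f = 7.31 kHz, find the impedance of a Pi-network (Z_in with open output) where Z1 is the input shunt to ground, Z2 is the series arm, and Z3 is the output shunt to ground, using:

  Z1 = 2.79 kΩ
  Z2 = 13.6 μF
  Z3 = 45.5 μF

Step 1 — Angular frequency: ω = 2π·f = 2π·7310 = 4.593e+04 rad/s.
Step 2 — Component impedances:
  Z1: Z = R = 2790 Ω
  Z2: Z = 1/(jωC) = -j/(ω·C) = 0 - j1.601 Ω
  Z3: Z = 1/(jωC) = -j/(ω·C) = 0 - j0.4785 Ω
Step 3 — With open output, the series arm Z2 and the output shunt Z3 appear in series to ground: Z2 + Z3 = 0 - j2.079 Ω.
Step 4 — Parallel with input shunt Z1: Z_in = Z1 || (Z2 + Z3) = 0.00155 - j2.079 Ω = 2.079∠-90.0° Ω.

Z = 0.00155 - j2.079 Ω = 2.079∠-90.0° Ω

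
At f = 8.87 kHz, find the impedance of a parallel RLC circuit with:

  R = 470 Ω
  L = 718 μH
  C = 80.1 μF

Step 1 — Angular frequency: ω = 2π·f = 2π·8870 = 5.573e+04 rad/s.
Step 2 — Component impedances:
  R: Z = R = 470 Ω
  L: Z = jωL = j·5.573e+04·0.000718 = 0 + j40.02 Ω
  C: Z = 1/(jωC) = -j/(ω·C) = 0 - j0.224 Ω
Step 3 — Parallel combination: 1/Z_total = 1/R + 1/L + 1/C; Z_total = 0.000108 - j0.2253 Ω = 0.2253∠-90.0° Ω.

Z = 0.000108 - j0.2253 Ω = 0.2253∠-90.0° Ω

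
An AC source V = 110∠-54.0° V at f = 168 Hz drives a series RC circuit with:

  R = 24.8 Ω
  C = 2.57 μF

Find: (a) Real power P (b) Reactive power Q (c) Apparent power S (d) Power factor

Step 1 — Angular frequency: ω = 2π·f = 2π·168 = 1056 rad/s.
Step 2 — Component impedances:
  R: Z = R = 24.8 Ω
  C: Z = 1/(jωC) = -j/(ω·C) = 0 - j368.6 Ω
Step 3 — Series combination: Z_total = R + C = 24.8 - j368.6 Ω = 369.5∠-86.2° Ω.
Step 4 — Source phasor: V = 110∠-54.0° V = 64.66 - j88.99 V.
Step 5 — Current: I = V / Z = 0.2521 + j0.1584 A = 0.2977∠32.2° A.
Step 6 — Complex power: S = V·I* = 2.198 - j32.68 VA.
Step 7 — Real power: P = Re(S) = 2.198 W.
Step 8 — Reactive power: Q = Im(S) = -32.68 VAR.
Step 9 — Apparent power: |S| = 32.75 VA.
Step 10 — Power factor: PF = P/|S| = 0.06713 (leading).

(a) P = 2.198 W  (b) Q = -32.68 VAR  (c) S = 32.75 VA  (d) PF = 0.06713 (leading)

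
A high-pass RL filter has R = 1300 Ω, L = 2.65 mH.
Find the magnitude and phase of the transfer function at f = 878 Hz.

Step 1 — Angular frequency: ω = 2π·878 = 5517 rad/s.
Step 2 — Transfer function: H(jω) = jωL/(R + jωL).
Step 3 — Numerator jωL = j·14.62; denominator R + jωL = 1300 + j14.62.
Step 4 — H = 0.0001264 + j0.01124.
Step 5 — Magnitude: |H| = 0.01124 (-39.0 dB); phase: φ = 89.4°.

|H| = 0.01124 (-39.0 dB), φ = 89.4°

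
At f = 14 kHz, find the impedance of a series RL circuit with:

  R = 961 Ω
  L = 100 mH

Step 1 — Angular frequency: ω = 2π·f = 2π·1.4e+04 = 8.796e+04 rad/s.
Step 2 — Component impedances:
  R: Z = R = 961 Ω
  L: Z = jωL = j·8.796e+04·0.1 = 0 + j8796 Ω
Step 3 — Series combination: Z_total = R + L = 961 + j8796 Ω = 8849∠83.8° Ω.

Z = 961 + j8796 Ω = 8849∠83.8° Ω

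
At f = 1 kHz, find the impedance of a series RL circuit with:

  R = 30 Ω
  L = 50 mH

Step 1 — Angular frequency: ω = 2π·f = 2π·1000 = 6283 rad/s.
Step 2 — Component impedances:
  R: Z = R = 30 Ω
  L: Z = jωL = j·6283·0.05 = 0 + j314.2 Ω
Step 3 — Series combination: Z_total = R + L = 30 + j314.2 Ω = 315.6∠84.5° Ω.

Z = 30 + j314.2 Ω = 315.6∠84.5° Ω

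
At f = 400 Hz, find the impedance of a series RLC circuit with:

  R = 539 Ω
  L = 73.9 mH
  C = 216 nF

Step 1 — Angular frequency: ω = 2π·f = 2π·400 = 2513 rad/s.
Step 2 — Component impedances:
  R: Z = R = 539 Ω
  L: Z = jωL = j·2513·0.0739 = 0 + j185.7 Ω
  C: Z = 1/(jωC) = -j/(ω·C) = 0 - j1842 Ω
Step 3 — Series combination: Z_total = R + L + C = 539 - j1656 Ω = 1742∠-72.0° Ω.

Z = 539 - j1656 Ω = 1742∠-72.0° Ω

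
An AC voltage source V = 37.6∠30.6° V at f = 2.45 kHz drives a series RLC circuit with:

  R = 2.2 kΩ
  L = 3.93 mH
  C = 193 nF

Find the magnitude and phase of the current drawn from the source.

Step 1 — Angular frequency: ω = 2π·f = 2π·2450 = 1.539e+04 rad/s.
Step 2 — Component impedances:
  R: Z = R = 2200 Ω
  L: Z = jωL = j·1.539e+04·0.00393 = 0 + j60.5 Ω
  C: Z = 1/(jωC) = -j/(ω·C) = 0 - j336.6 Ω
Step 3 — Series combination: Z_total = R + L + C = 2200 - j276.1 Ω = 2217∠-7.2° Ω.
Step 4 — Source phasor: V = 37.6∠30.6° V = 32.36 + j19.14 V.
Step 5 — Ohm's law: I = V / Z_total = (32.36 + j19.14) / (2200 - j276.1) = 0.01341 + j0.01038 A.
Step 6 — Convert to polar: |I| = 0.01696 A, ∠I = 37.8°.

I = 0.01696∠37.8° A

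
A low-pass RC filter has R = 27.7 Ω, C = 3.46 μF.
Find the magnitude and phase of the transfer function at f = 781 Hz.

Step 1 — Angular frequency: ω = 2π·781 = 4907 rad/s.
Step 2 — Transfer function: H(jω) = 1/(1 + jωRC).
Step 3 — Denominator: 1 + jωRC = 1 + j·4907·27.7·3.46e-06 = 1 + j0.4703.
Step 4 — H = 0.8189 - j0.3851.
Step 5 — Magnitude: |H| = 0.9049 (-0.9 dB); phase: φ = -25.2°.

|H| = 0.9049 (-0.9 dB), φ = -25.2°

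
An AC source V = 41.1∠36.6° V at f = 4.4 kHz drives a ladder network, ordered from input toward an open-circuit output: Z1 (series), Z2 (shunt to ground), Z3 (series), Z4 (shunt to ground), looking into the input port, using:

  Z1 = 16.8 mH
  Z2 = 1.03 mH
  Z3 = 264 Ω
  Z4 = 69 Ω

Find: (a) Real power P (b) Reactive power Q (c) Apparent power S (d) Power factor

Step 1 — Angular frequency: ω = 2π·f = 2π·4400 = 2.765e+04 rad/s.
Step 2 — Component impedances:
  Z1: Z = jωL = j·2.765e+04·0.0168 = 0 + j464.5 Ω
  Z2: Z = jωL = j·2.765e+04·0.00103 = 0 + j28.48 Ω
  Z3: Z = R = 264 Ω
  Z4: Z = R = 69 Ω
Step 3 — Ladder network (open output): work backward from the far end, alternating series and parallel combinations. Z_in = 2.417 + j492.7 Ω = 492.7∠89.7° Ω.
Step 4 — Source phasor: V = 41.1∠36.6° V = 33 + j24.5 V.
Step 5 — Current: I = V / Z = 0.05006 - j0.06672 A = 0.08341∠-53.1° A.
Step 6 — Complex power: S = V·I* = 0.01682 + j3.428 VA.
Step 7 — Real power: P = Re(S) = 0.01682 W.
Step 8 — Reactive power: Q = Im(S) = 3.428 VAR.
Step 9 — Apparent power: |S| = 3.428 VA.
Step 10 — Power factor: PF = P/|S| = 0.004906 (lagging).

(a) P = 0.01682 W  (b) Q = 3.428 VAR  (c) S = 3.428 VA  (d) PF = 0.004906 (lagging)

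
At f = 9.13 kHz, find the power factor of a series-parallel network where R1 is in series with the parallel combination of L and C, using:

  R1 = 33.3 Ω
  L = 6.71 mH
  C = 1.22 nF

Step 1 — Angular frequency: ω = 2π·f = 2π·9130 = 5.737e+04 rad/s.
Step 2 — Component impedances:
  R1: Z = R = 33.3 Ω
  L: Z = jωL = j·5.737e+04·0.00671 = 0 + j384.9 Ω
  C: Z = 1/(jωC) = -j/(ω·C) = 0 - j1.429e+04 Ω
Step 3 — Parallel branch: L || C = 1/(1/L + 1/C) = 0 + j395.6 Ω.
Step 4 — Series with R1: Z_total = R1 + (L || C) = 33.3 + j395.6 Ω = 397∠85.2° Ω.
Step 5 — Power factor: PF = cos(φ) = Re(Z)/|Z| = 33.3/397 = 0.08388.
Step 6 — Type: Im(Z) = 395.6 ⇒ lagging (phase φ = 85.2°).

PF = 0.08388 (lagging, φ = 85.2°)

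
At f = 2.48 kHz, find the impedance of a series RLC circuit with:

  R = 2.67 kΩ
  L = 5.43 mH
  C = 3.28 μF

Step 1 — Angular frequency: ω = 2π·f = 2π·2480 = 1.558e+04 rad/s.
Step 2 — Component impedances:
  R: Z = R = 2670 Ω
  L: Z = jωL = j·1.558e+04·0.00543 = 0 + j84.61 Ω
  C: Z = 1/(jωC) = -j/(ω·C) = 0 - j19.57 Ω
Step 3 — Series combination: Z_total = R + L + C = 2670 + j65.05 Ω = 2671∠1.4° Ω.

Z = 2670 + j65.05 Ω = 2671∠1.4° Ω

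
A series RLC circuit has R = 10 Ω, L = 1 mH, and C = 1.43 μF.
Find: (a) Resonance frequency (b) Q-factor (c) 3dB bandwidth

Step 1 — Resonance: ω₀ = 1/√(LC) = 1/√(0.001·1.43e-06) = 2.644e+04 rad/s.
Step 2 — f₀ = ω₀/(2π) = 4209 Hz.
Step 3 — Series Q: Q = ω₀L/R = 2.644e+04·0.001/10 = 2.644.
Step 4 — Bandwidth: Δω = ω₀/Q = 1e+04 rad/s; BW = Δω/(2π) = 1592 Hz.

(a) f₀ = 4209 Hz  (b) Q = 2.644  (c) BW = 1592 Hz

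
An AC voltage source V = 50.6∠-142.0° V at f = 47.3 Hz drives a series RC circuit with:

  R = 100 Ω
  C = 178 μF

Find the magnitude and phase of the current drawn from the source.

Step 1 — Angular frequency: ω = 2π·f = 2π·47.3 = 297.2 rad/s.
Step 2 — Component impedances:
  R: Z = R = 100 Ω
  C: Z = 1/(jωC) = -j/(ω·C) = 0 - j18.9 Ω
Step 3 — Series combination: Z_total = R + C = 100 - j18.9 Ω = 101.8∠-10.7° Ω.
Step 4 — Source phasor: V = 50.6∠-142.0° V = -39.87 - j31.15 V.
Step 5 — Ohm's law: I = V / Z_total = (-39.87 - j31.15) / (100 - j18.9) = -0.3281 - j0.3736 A.
Step 6 — Convert to polar: |I| = 0.4972 A, ∠I = -131.3°.

I = 0.4972∠-131.3° A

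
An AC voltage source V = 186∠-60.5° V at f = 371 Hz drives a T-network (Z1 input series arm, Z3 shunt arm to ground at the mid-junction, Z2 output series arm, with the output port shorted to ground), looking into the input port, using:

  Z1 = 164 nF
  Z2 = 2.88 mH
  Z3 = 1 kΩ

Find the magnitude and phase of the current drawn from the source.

Step 1 — Angular frequency: ω = 2π·f = 2π·371 = 2331 rad/s.
Step 2 — Component impedances:
  Z1: Z = 1/(jωC) = -j/(ω·C) = 0 - j2616 Ω
  Z2: Z = jωL = j·2331·0.00288 = 0 + j6.713 Ω
  Z3: Z = R = 1000 Ω
Step 3 — With the output port shorted to ground, the output series arm Z2 runs from the junction to ground; the shunt arm Z3 also runs from the junction to ground. They appear in parallel: Z3 || Z2 = 0.04507 + j6.713 Ω.
Step 4 — Series with input arm Z1: Z_in = Z1 + (Z3 || Z2) = 0.04507 - j2609 Ω = 2609∠-90.0° Ω.
Step 5 — Source phasor: V = 186∠-60.5° V = 91.59 - j161.9 V.
Step 6 — Ohm's law: I = V / Z_total = (91.59 - j161.9) / (0.04507 - j2609) = 0.06205 + j0.0351 A.
Step 7 — Convert to polar: |I| = 0.07129 A, ∠I = 29.5°.

I = 0.07129∠29.5° A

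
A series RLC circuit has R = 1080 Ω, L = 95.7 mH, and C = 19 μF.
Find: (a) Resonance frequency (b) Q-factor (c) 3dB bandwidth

Step 1 — Resonance condition Im(Z)=0 gives ω₀ = 1/√(LC).
Step 2 — ω₀ = 1/√(0.0957·1.9e-05) = 741.6 rad/s.
Step 3 — f₀ = ω₀/(2π) = 118 Hz.
Step 4 — Series Q: Q = ω₀L/R = 741.6·0.0957/1080 = 0.06571.
Step 5 — 3dB bandwidth: Δω = ω₀/Q = 1.129e+04 rad/s; BW = Δω/(2π) = 1796 Hz.

(a) f₀ = 118 Hz  (b) Q = 0.06571  (c) BW = 1796 Hz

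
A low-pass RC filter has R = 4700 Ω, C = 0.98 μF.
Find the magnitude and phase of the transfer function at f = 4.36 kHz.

Step 1 — Angular frequency: ω = 2π·4360 = 2.739e+04 rad/s.
Step 2 — Transfer function: H(jω) = 1/(1 + jωRC).
Step 3 — Denominator: 1 + jωRC = 1 + j·2.739e+04·4700·9.8e-07 = 1 + j126.2.
Step 4 — H = 6.28e-05 - j0.007925.
Step 5 — Magnitude: |H| = 0.007925 (-42.0 dB); phase: φ = -89.5°.

|H| = 0.007925 (-42.0 dB), φ = -89.5°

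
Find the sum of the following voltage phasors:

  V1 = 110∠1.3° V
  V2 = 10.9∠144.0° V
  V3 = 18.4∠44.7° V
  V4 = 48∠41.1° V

Step 1 — Convert each phasor to rectangular form:
  V1 = 110·(cos(1.3°) + j·sin(1.3°)) = 110 + j2.496 V
  V2 = 10.9·(cos(144.0°) + j·sin(144.0°)) = -8.818 + j6.407 V
  V3 = 18.4·(cos(44.7°) + j·sin(44.7°)) = 13.08 + j12.94 V
  V4 = 48·(cos(41.1°) + j·sin(41.1°)) = 36.17 + j31.55 V
Step 2 — Sum components: V_total = 150.4 + j53.4 V.
Step 3 — Convert to polar: |V_total| = 159.6 V, ∠V_total = 19.5°.

V_total = 159.6∠19.5° V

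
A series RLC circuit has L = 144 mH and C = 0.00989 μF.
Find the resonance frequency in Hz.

Step 1 — Resonance condition Im(Z)=0 gives ω₀ = 1/√(LC).
Step 2 — ω₀ = 1/√(0.144·9.89e-09) = 2.65e+04 rad/s.
Step 3 — f₀ = ω₀/(2π) = 4217 Hz.

f₀ = 4217 Hz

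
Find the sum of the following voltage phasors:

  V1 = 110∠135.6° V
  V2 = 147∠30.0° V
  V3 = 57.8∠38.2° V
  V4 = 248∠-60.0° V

Step 1 — Convert each phasor to rectangular form:
  V1 = 110·(cos(135.6°) + j·sin(135.6°)) = -78.59 + j76.96 V
  V2 = 147·(cos(30.0°) + j·sin(30.0°)) = 127.3 + j73.5 V
  V3 = 57.8·(cos(38.2°) + j·sin(38.2°)) = 45.42 + j35.74 V
  V4 = 248·(cos(-60.0°) + j·sin(-60.0°)) = 124 - j214.8 V
Step 2 — Sum components: V_total = 218.1 - j28.57 V.
Step 3 — Convert to polar: |V_total| = 220 V, ∠V_total = -7.5°.

V_total = 220∠-7.5° V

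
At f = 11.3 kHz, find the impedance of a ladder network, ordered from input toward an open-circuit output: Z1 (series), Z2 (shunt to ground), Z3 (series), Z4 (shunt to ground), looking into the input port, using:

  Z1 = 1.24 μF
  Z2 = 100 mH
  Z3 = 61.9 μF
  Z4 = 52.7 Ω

Step 1 — Angular frequency: ω = 2π·f = 2π·1.13e+04 = 7.1e+04 rad/s.
Step 2 — Component impedances:
  Z1: Z = 1/(jωC) = -j/(ω·C) = 0 - j11.36 Ω
  Z2: Z = jωL = j·7.1e+04·0.1 = 0 + j7100 Ω
  Z3: Z = 1/(jωC) = -j/(ω·C) = 0 - j0.2275 Ω
  Z4: Z = R = 52.7 Ω
Step 3 — Ladder network (open output): work backward from the far end, alternating series and parallel combinations. Z_in = 52.7 - j11.19 Ω = 53.88∠-12.0° Ω.

Z = 52.7 - j11.19 Ω = 53.88∠-12.0° Ω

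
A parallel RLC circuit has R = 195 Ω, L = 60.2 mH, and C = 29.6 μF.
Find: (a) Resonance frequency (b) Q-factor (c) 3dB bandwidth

Step 1 — Resonance: ω₀ = 1/√(LC) = 1/√(0.0602·2.96e-05) = 749.1 rad/s.
Step 2 — f₀ = ω₀/(2π) = 119.2 Hz.
Step 3 — Parallel Q: Q = R/(ω₀L) = 195/(749.1·0.0602) = 4.324.
Step 4 — Bandwidth: Δω = ω₀/Q = 173.3 rad/s; BW = Δω/(2π) = 27.57 Hz.

(a) f₀ = 119.2 Hz  (b) Q = 4.324  (c) BW = 27.57 Hz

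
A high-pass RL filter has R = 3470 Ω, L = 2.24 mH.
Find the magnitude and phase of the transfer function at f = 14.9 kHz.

Step 1 — Angular frequency: ω = 2π·1.49e+04 = 9.362e+04 rad/s.
Step 2 — Transfer function: H(jω) = jωL/(R + jωL).
Step 3 — Numerator jωL = j·209.7; denominator R + jωL = 3470 + j209.7.
Step 4 — H = 0.003639 + j0.06021.
Step 5 — Magnitude: |H| = 0.06032 (-24.4 dB); phase: φ = 86.5°.

|H| = 0.06032 (-24.4 dB), φ = 86.5°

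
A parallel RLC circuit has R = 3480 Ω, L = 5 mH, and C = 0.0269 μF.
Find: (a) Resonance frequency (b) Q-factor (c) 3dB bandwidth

Step 1 — Resonance: ω₀ = 1/√(LC) = 1/√(0.005·2.69e-08) = 8.623e+04 rad/s.
Step 2 — f₀ = ω₀/(2π) = 1.372e+04 Hz.
Step 3 — Parallel Q: Q = R/(ω₀L) = 3480/(8.623e+04·0.005) = 8.072.
Step 4 — Bandwidth: Δω = ω₀/Q = 1.068e+04 rad/s; BW = Δω/(2π) = 1700 Hz.

(a) f₀ = 1.372e+04 Hz  (b) Q = 8.072  (c) BW = 1700 Hz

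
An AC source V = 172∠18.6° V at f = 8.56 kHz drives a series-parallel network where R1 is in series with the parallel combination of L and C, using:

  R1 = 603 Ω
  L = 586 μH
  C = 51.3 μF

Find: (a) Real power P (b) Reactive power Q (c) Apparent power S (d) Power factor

Step 1 — Angular frequency: ω = 2π·f = 2π·8560 = 5.378e+04 rad/s.
Step 2 — Component impedances:
  R1: Z = R = 603 Ω
  L: Z = jωL = j·5.378e+04·0.000586 = 0 + j31.52 Ω
  C: Z = 1/(jωC) = -j/(ω·C) = 0 - j0.3624 Ω
Step 3 — Parallel branch: L || C = 1/(1/L + 1/C) = 0 - j0.3667 Ω.
Step 4 — Series with R1: Z_total = R1 + (L || C) = 603 - j0.3667 Ω = 603∠-0.0° Ω.
Step 5 — Source phasor: V = 172∠18.6° V = 163 + j54.86 V.
Step 6 — Current: I = V / Z = 0.2703 + j0.09114 A = 0.2852∠18.6° A.
Step 7 — Complex power: S = V·I* = 49.06 - j0.02983 VA.
Step 8 — Real power: P = Re(S) = 49.06 W.
Step 9 — Reactive power: Q = Im(S) = -0.02983 VAR.
Step 10 — Apparent power: |S| = 49.06 VA.
Step 11 — Power factor: PF = P/|S| = 1 (leading).

(a) P = 49.06 W  (b) Q = -0.02983 VAR  (c) S = 49.06 VA  (d) PF = 1 (leading)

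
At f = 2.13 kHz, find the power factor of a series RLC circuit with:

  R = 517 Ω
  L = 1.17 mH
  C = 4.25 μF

Step 1 — Angular frequency: ω = 2π·f = 2π·2130 = 1.338e+04 rad/s.
Step 2 — Component impedances:
  R: Z = R = 517 Ω
  L: Z = jωL = j·1.338e+04·0.00117 = 0 + j15.66 Ω
  C: Z = 1/(jωC) = -j/(ω·C) = 0 - j17.58 Ω
Step 3 — Series combination: Z_total = R + L + C = 517 - j1.923 Ω = 517∠-0.2° Ω.
Step 4 — Power factor: PF = cos(φ) = Re(Z)/|Z| = 517/517 = 1.
Step 5 — Type: Im(Z) = -1.923 ⇒ leading (phase φ = -0.2°).

PF = 1 (leading, φ = -0.2°)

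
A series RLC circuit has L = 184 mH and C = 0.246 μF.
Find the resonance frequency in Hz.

Step 1 — Resonance condition Im(Z)=0 gives ω₀ = 1/√(LC).
Step 2 — ω₀ = 1/√(0.184·2.46e-07) = 4700 rad/s.
Step 3 — f₀ = ω₀/(2π) = 748.1 Hz.

f₀ = 748.1 Hz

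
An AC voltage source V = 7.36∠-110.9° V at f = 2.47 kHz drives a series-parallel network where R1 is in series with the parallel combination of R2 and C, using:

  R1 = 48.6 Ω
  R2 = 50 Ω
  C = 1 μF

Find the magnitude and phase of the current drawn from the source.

Step 1 — Angular frequency: ω = 2π·f = 2π·2470 = 1.552e+04 rad/s.
Step 2 — Component impedances:
  R1: Z = R = 48.6 Ω
  R2: Z = R = 50 Ω
  C: Z = 1/(jωC) = -j/(ω·C) = 0 - j64.44 Ω
Step 3 — Parallel branch: R2 || C = 1/(1/R2 + 1/C) = 31.21 - j24.22 Ω.
Step 4 — Series with R1: Z_total = R1 + (R2 || C) = 79.81 - j24.22 Ω = 83.4∠-16.9° Ω.
Step 5 — Source phasor: V = 7.36∠-110.9° V = -2.626 - j6.876 V.
Step 6 — Ohm's law: I = V / Z_total = (-2.626 - j6.876) / (79.81 - j24.22) = -0.006187 - j0.08803 A.
Step 7 — Convert to polar: |I| = 0.08825 A, ∠I = -94.0°.

I = 0.08825∠-94.0° A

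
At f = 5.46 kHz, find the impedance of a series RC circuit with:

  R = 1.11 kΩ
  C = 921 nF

Step 1 — Angular frequency: ω = 2π·f = 2π·5460 = 3.431e+04 rad/s.
Step 2 — Component impedances:
  R: Z = R = 1110 Ω
  C: Z = 1/(jωC) = -j/(ω·C) = 0 - j31.65 Ω
Step 3 — Series combination: Z_total = R + C = 1110 - j31.65 Ω = 1110∠-1.6° Ω.

Z = 1110 - j31.65 Ω = 1110∠-1.6° Ω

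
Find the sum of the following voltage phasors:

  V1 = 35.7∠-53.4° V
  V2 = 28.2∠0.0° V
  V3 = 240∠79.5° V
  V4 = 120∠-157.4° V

Step 1 — Convert each phasor to rectangular form:
  V1 = 35.7·(cos(-53.4°) + j·sin(-53.4°)) = 21.29 - j28.66 V
  V2 = 28.2·(cos(0.0°) + j·sin(0.0°)) = 28.2 V
  V3 = 240·(cos(79.5°) + j·sin(79.5°)) = 43.74 + j236 V
  V4 = 120·(cos(-157.4°) + j·sin(-157.4°)) = -110.8 - j46.12 V
Step 2 — Sum components: V_total = -17.56 + j161.2 V.
Step 3 — Convert to polar: |V_total| = 162.2 V, ∠V_total = 96.2°.

V_total = 162.2∠96.2° V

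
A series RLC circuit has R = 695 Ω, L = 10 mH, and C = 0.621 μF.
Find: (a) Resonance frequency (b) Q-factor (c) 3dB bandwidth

Step 1 — Resonance: ω₀ = 1/√(LC) = 1/√(0.01·6.21e-07) = 1.269e+04 rad/s.
Step 2 — f₀ = ω₀/(2π) = 2020 Hz.
Step 3 — Series Q: Q = ω₀L/R = 1.269e+04·0.01/695 = 0.1826.
Step 4 — Bandwidth: Δω = ω₀/Q = 6.95e+04 rad/s; BW = Δω/(2π) = 1.106e+04 Hz.

(a) f₀ = 2020 Hz  (b) Q = 0.1826  (c) BW = 1.106e+04 Hz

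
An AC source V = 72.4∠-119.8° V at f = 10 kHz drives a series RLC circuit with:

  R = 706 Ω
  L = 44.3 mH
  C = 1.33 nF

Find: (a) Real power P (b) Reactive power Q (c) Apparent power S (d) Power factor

Step 1 — Angular frequency: ω = 2π·f = 2π·1e+04 = 6.283e+04 rad/s.
Step 2 — Component impedances:
  R: Z = R = 706 Ω
  L: Z = jωL = j·6.283e+04·0.0443 = 0 + j2783 Ω
  C: Z = 1/(jωC) = -j/(ω·C) = 0 - j1.197e+04 Ω
Step 3 — Series combination: Z_total = R + L + C = 706 - j9183 Ω = 9210∠-85.6° Ω.
Step 4 — Source phasor: V = 72.4∠-119.8° V = -35.98 - j62.83 V.
Step 5 — Current: I = V / Z = 0.006502 - j0.004418 A = 0.007861∠-34.2° A.
Step 6 — Complex power: S = V·I* = 0.04363 - j0.5675 VA.
Step 7 — Real power: P = Re(S) = 0.04363 W.
Step 8 — Reactive power: Q = Im(S) = -0.5675 VAR.
Step 9 — Apparent power: |S| = 0.5691 VA.
Step 10 — Power factor: PF = P/|S| = 0.07665 (leading).

(a) P = 0.04363 W  (b) Q = -0.5675 VAR  (c) S = 0.5691 VA  (d) PF = 0.07665 (leading)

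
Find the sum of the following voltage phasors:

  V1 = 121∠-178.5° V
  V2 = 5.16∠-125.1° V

Step 1 — Convert each phasor to rectangular form:
  V1 = 121·(cos(-178.5°) + j·sin(-178.5°)) = -121 - j3.167 V
  V2 = 5.16·(cos(-125.1°) + j·sin(-125.1°)) = -2.967 - j4.222 V
Step 2 — Sum components: V_total = -123.9 - j7.389 V.
Step 3 — Convert to polar: |V_total| = 124.1 V, ∠V_total = -176.6°.

V_total = 124.1∠-176.6° V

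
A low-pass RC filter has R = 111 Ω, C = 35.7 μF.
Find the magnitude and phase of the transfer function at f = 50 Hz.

Step 1 — Angular frequency: ω = 2π·50 = 314.2 rad/s.
Step 2 — Transfer function: H(jω) = 1/(1 + jωRC).
Step 3 — Denominator: 1 + jωRC = 1 + j·314.2·111·3.57e-05 = 1 + j1.245.
Step 4 — H = 0.3922 - j0.4882.
Step 5 — Magnitude: |H| = 0.6262 (-4.1 dB); phase: φ = -51.2°.

|H| = 0.6262 (-4.1 dB), φ = -51.2°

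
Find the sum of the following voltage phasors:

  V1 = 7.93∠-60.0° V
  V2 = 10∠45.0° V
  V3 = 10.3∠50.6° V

Step 1 — Convert each phasor to rectangular form:
  V1 = 7.93·(cos(-60.0°) + j·sin(-60.0°)) = 3.965 - j6.868 V
  V2 = 10·(cos(45.0°) + j·sin(45.0°)) = 7.071 + j7.071 V
  V3 = 10.3·(cos(50.6°) + j·sin(50.6°)) = 6.538 + j7.959 V
Step 2 — Sum components: V_total = 17.57 + j8.163 V.
Step 3 — Convert to polar: |V_total| = 19.38 V, ∠V_total = 24.9°.

V_total = 19.38∠24.9° V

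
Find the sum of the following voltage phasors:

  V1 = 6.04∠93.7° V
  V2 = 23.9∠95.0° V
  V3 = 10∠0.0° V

Step 1 — Convert each phasor to rectangular form:
  V1 = 6.04·(cos(93.7°) + j·sin(93.7°)) = -0.3898 + j6.027 V
  V2 = 23.9·(cos(95.0°) + j·sin(95.0°)) = -2.083 + j23.81 V
  V3 = 10·(cos(0.0°) + j·sin(0.0°)) = 10 V
Step 2 — Sum components: V_total = 7.527 + j29.84 V.
Step 3 — Convert to polar: |V_total| = 30.77 V, ∠V_total = 75.8°.

V_total = 30.77∠75.8° V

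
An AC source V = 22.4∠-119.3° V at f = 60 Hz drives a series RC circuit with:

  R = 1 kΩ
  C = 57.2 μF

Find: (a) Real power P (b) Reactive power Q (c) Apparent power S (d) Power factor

Step 1 — Angular frequency: ω = 2π·f = 2π·60 = 377 rad/s.
Step 2 — Component impedances:
  R: Z = R = 1000 Ω
  C: Z = 1/(jωC) = -j/(ω·C) = 0 - j46.37 Ω
Step 3 — Series combination: Z_total = R + C = 1000 - j46.37 Ω = 1001∠-2.7° Ω.
Step 4 — Source phasor: V = 22.4∠-119.3° V = -10.96 - j19.53 V.
Step 5 — Current: I = V / Z = -0.01003 - j0.02 A = 0.02238∠-116.6° A.
Step 6 — Complex power: S = V·I* = 0.5007 - j0.02322 VA.
Step 7 — Real power: P = Re(S) = 0.5007 W.
Step 8 — Reactive power: Q = Im(S) = -0.02322 VAR.
Step 9 — Apparent power: |S| = 0.5012 VA.
Step 10 — Power factor: PF = P/|S| = 0.9989 (leading).

(a) P = 0.5007 W  (b) Q = -0.02322 VAR  (c) S = 0.5012 VA  (d) PF = 0.9989 (leading)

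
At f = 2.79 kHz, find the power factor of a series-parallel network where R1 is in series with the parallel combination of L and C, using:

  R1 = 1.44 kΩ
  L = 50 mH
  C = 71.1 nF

Step 1 — Angular frequency: ω = 2π·f = 2π·2790 = 1.753e+04 rad/s.
Step 2 — Component impedances:
  R1: Z = R = 1440 Ω
  L: Z = jωL = j·1.753e+04·0.05 = 0 + j876.5 Ω
  C: Z = 1/(jωC) = -j/(ω·C) = 0 - j802.3 Ω
Step 3 — Parallel branch: L || C = 1/(1/L + 1/C) = 0 - j9479 Ω.
Step 4 — Series with R1: Z_total = R1 + (L || C) = 1440 - j9479 Ω = 9588∠-81.4° Ω.
Step 5 — Power factor: PF = cos(φ) = Re(Z)/|Z| = 1440/9588 = 0.1502.
Step 6 — Type: Im(Z) = -9479 ⇒ leading (phase φ = -81.4°).

PF = 0.1502 (leading, φ = -81.4°)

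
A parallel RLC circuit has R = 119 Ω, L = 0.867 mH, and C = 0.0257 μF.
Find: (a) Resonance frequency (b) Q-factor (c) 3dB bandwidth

Step 1 — Resonance: ω₀ = 1/√(LC) = 1/√(0.000867·2.57e-08) = 2.118e+05 rad/s.
Step 2 — f₀ = ω₀/(2π) = 3.372e+04 Hz.
Step 3 — Parallel Q: Q = R/(ω₀L) = 119/(2.118e+05·0.000867) = 0.6479.
Step 4 — Bandwidth: Δω = ω₀/Q = 3.27e+05 rad/s; BW = Δω/(2π) = 5.204e+04 Hz.

(a) f₀ = 3.372e+04 Hz  (b) Q = 0.6479  (c) BW = 5.204e+04 Hz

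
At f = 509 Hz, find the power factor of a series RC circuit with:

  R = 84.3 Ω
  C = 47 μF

Step 1 — Angular frequency: ω = 2π·f = 2π·509 = 3198 rad/s.
Step 2 — Component impedances:
  R: Z = R = 84.3 Ω
  C: Z = 1/(jωC) = -j/(ω·C) = 0 - j6.653 Ω
Step 3 — Series combination: Z_total = R + C = 84.3 - j6.653 Ω = 84.56∠-4.5° Ω.
Step 4 — Power factor: PF = cos(φ) = Re(Z)/|Z| = 84.3/84.56 = 0.9969.
Step 5 — Type: Im(Z) = -6.653 ⇒ leading (phase φ = -4.5°).

PF = 0.9969 (leading, φ = -4.5°)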